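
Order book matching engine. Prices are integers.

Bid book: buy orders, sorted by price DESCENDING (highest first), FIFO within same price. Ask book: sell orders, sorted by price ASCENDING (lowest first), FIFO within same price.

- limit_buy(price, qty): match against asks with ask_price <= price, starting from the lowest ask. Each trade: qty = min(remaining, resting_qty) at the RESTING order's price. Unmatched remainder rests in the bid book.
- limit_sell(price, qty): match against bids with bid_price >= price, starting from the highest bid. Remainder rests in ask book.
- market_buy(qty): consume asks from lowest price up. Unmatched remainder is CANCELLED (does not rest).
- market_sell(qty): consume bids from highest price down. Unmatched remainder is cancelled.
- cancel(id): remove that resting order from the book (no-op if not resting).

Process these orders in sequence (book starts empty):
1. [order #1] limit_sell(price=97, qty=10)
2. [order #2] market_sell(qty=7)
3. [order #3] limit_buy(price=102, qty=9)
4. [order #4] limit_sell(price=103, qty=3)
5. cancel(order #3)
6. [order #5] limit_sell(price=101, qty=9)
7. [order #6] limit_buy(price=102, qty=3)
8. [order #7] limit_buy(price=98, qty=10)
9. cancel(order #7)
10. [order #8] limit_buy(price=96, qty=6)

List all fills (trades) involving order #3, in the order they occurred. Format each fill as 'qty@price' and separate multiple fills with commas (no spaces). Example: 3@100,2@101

Answer: 9@97

Derivation:
After op 1 [order #1] limit_sell(price=97, qty=10): fills=none; bids=[-] asks=[#1:10@97]
After op 2 [order #2] market_sell(qty=7): fills=none; bids=[-] asks=[#1:10@97]
After op 3 [order #3] limit_buy(price=102, qty=9): fills=#3x#1:9@97; bids=[-] asks=[#1:1@97]
After op 4 [order #4] limit_sell(price=103, qty=3): fills=none; bids=[-] asks=[#1:1@97 #4:3@103]
After op 5 cancel(order #3): fills=none; bids=[-] asks=[#1:1@97 #4:3@103]
After op 6 [order #5] limit_sell(price=101, qty=9): fills=none; bids=[-] asks=[#1:1@97 #5:9@101 #4:3@103]
After op 7 [order #6] limit_buy(price=102, qty=3): fills=#6x#1:1@97 #6x#5:2@101; bids=[-] asks=[#5:7@101 #4:3@103]
After op 8 [order #7] limit_buy(price=98, qty=10): fills=none; bids=[#7:10@98] asks=[#5:7@101 #4:3@103]
After op 9 cancel(order #7): fills=none; bids=[-] asks=[#5:7@101 #4:3@103]
After op 10 [order #8] limit_buy(price=96, qty=6): fills=none; bids=[#8:6@96] asks=[#5:7@101 #4:3@103]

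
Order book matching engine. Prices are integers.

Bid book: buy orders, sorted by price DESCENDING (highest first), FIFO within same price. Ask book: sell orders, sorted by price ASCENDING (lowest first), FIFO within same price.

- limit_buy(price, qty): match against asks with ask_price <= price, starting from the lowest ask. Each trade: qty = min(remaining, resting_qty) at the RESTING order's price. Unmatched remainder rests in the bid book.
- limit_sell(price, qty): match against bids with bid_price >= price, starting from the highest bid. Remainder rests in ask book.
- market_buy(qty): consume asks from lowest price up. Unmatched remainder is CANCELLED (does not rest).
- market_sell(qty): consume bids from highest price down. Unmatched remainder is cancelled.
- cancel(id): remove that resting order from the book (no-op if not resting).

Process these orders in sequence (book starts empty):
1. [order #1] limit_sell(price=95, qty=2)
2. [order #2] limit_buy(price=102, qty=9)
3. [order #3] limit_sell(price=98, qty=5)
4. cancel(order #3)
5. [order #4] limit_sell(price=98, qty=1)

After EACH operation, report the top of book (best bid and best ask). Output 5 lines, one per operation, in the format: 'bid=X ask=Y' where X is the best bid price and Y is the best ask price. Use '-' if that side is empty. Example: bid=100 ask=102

After op 1 [order #1] limit_sell(price=95, qty=2): fills=none; bids=[-] asks=[#1:2@95]
After op 2 [order #2] limit_buy(price=102, qty=9): fills=#2x#1:2@95; bids=[#2:7@102] asks=[-]
After op 3 [order #3] limit_sell(price=98, qty=5): fills=#2x#3:5@102; bids=[#2:2@102] asks=[-]
After op 4 cancel(order #3): fills=none; bids=[#2:2@102] asks=[-]
After op 5 [order #4] limit_sell(price=98, qty=1): fills=#2x#4:1@102; bids=[#2:1@102] asks=[-]

Answer: bid=- ask=95
bid=102 ask=-
bid=102 ask=-
bid=102 ask=-
bid=102 ask=-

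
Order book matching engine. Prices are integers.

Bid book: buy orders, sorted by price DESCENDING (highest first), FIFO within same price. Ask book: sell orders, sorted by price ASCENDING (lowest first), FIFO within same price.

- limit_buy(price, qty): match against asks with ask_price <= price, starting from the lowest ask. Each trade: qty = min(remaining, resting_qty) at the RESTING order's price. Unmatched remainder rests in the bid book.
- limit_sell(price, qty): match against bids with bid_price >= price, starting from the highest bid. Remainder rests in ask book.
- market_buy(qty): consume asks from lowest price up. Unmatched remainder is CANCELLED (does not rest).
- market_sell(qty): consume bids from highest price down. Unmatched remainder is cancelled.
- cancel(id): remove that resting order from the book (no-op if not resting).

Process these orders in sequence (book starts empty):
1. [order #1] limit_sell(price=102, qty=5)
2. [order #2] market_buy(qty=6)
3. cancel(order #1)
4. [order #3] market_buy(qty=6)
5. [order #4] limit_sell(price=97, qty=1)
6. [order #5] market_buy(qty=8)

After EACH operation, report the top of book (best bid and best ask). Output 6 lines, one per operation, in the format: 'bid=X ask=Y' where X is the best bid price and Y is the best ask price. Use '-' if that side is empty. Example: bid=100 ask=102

After op 1 [order #1] limit_sell(price=102, qty=5): fills=none; bids=[-] asks=[#1:5@102]
After op 2 [order #2] market_buy(qty=6): fills=#2x#1:5@102; bids=[-] asks=[-]
After op 3 cancel(order #1): fills=none; bids=[-] asks=[-]
After op 4 [order #3] market_buy(qty=6): fills=none; bids=[-] asks=[-]
After op 5 [order #4] limit_sell(price=97, qty=1): fills=none; bids=[-] asks=[#4:1@97]
After op 6 [order #5] market_buy(qty=8): fills=#5x#4:1@97; bids=[-] asks=[-]

Answer: bid=- ask=102
bid=- ask=-
bid=- ask=-
bid=- ask=-
bid=- ask=97
bid=- ask=-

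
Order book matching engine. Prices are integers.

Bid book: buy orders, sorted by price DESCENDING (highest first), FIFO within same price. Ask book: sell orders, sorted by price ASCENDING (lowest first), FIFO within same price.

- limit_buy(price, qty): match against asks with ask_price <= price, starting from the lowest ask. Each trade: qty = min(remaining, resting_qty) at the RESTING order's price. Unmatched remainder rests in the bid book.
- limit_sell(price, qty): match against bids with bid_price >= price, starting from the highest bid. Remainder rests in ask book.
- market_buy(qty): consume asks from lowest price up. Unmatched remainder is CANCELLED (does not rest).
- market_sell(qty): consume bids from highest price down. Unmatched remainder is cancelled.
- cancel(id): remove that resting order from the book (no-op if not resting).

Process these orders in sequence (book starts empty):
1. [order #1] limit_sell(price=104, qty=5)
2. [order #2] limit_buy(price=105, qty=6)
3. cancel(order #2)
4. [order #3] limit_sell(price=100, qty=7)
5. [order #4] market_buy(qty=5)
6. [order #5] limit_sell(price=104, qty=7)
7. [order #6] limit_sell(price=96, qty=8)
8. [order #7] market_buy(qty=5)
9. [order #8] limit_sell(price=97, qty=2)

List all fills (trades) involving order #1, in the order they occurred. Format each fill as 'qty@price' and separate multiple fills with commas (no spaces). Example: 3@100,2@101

After op 1 [order #1] limit_sell(price=104, qty=5): fills=none; bids=[-] asks=[#1:5@104]
After op 2 [order #2] limit_buy(price=105, qty=6): fills=#2x#1:5@104; bids=[#2:1@105] asks=[-]
After op 3 cancel(order #2): fills=none; bids=[-] asks=[-]
After op 4 [order #3] limit_sell(price=100, qty=7): fills=none; bids=[-] asks=[#3:7@100]
After op 5 [order #4] market_buy(qty=5): fills=#4x#3:5@100; bids=[-] asks=[#3:2@100]
After op 6 [order #5] limit_sell(price=104, qty=7): fills=none; bids=[-] asks=[#3:2@100 #5:7@104]
After op 7 [order #6] limit_sell(price=96, qty=8): fills=none; bids=[-] asks=[#6:8@96 #3:2@100 #5:7@104]
After op 8 [order #7] market_buy(qty=5): fills=#7x#6:5@96; bids=[-] asks=[#6:3@96 #3:2@100 #5:7@104]
After op 9 [order #8] limit_sell(price=97, qty=2): fills=none; bids=[-] asks=[#6:3@96 #8:2@97 #3:2@100 #5:7@104]

Answer: 5@104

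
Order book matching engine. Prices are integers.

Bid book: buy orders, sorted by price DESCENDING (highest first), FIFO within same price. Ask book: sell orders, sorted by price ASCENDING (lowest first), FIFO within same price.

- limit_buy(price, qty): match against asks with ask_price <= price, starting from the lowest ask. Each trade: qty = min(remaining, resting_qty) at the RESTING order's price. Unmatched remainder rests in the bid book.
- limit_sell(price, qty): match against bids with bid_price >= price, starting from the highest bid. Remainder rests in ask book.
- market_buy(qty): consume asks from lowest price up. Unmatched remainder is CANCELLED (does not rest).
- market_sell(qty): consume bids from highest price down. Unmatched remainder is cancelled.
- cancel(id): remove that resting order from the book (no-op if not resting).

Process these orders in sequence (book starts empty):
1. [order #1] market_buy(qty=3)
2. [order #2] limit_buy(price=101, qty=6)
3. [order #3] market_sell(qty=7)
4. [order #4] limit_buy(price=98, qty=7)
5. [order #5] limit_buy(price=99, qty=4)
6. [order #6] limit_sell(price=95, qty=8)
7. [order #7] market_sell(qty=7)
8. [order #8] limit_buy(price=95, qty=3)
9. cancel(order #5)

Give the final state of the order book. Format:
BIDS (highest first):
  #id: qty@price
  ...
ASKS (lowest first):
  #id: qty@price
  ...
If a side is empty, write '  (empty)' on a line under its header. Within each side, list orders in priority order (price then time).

After op 1 [order #1] market_buy(qty=3): fills=none; bids=[-] asks=[-]
After op 2 [order #2] limit_buy(price=101, qty=6): fills=none; bids=[#2:6@101] asks=[-]
After op 3 [order #3] market_sell(qty=7): fills=#2x#3:6@101; bids=[-] asks=[-]
After op 4 [order #4] limit_buy(price=98, qty=7): fills=none; bids=[#4:7@98] asks=[-]
After op 5 [order #5] limit_buy(price=99, qty=4): fills=none; bids=[#5:4@99 #4:7@98] asks=[-]
After op 6 [order #6] limit_sell(price=95, qty=8): fills=#5x#6:4@99 #4x#6:4@98; bids=[#4:3@98] asks=[-]
After op 7 [order #7] market_sell(qty=7): fills=#4x#7:3@98; bids=[-] asks=[-]
After op 8 [order #8] limit_buy(price=95, qty=3): fills=none; bids=[#8:3@95] asks=[-]
After op 9 cancel(order #5): fills=none; bids=[#8:3@95] asks=[-]

Answer: BIDS (highest first):
  #8: 3@95
ASKS (lowest first):
  (empty)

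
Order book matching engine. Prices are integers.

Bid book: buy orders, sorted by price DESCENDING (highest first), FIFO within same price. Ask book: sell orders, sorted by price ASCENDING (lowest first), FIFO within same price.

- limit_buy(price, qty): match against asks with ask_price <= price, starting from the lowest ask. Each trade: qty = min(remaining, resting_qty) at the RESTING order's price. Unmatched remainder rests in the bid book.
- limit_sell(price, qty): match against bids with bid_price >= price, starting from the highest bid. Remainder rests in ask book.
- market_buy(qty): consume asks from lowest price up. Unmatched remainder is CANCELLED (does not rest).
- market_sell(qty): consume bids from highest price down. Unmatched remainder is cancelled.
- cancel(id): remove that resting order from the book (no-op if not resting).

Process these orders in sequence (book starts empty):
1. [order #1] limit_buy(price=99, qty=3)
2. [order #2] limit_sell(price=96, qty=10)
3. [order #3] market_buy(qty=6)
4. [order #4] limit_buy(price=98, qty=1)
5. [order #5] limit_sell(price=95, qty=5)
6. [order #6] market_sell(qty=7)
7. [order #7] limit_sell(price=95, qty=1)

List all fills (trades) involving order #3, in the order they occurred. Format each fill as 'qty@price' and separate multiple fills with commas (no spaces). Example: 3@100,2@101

After op 1 [order #1] limit_buy(price=99, qty=3): fills=none; bids=[#1:3@99] asks=[-]
After op 2 [order #2] limit_sell(price=96, qty=10): fills=#1x#2:3@99; bids=[-] asks=[#2:7@96]
After op 3 [order #3] market_buy(qty=6): fills=#3x#2:6@96; bids=[-] asks=[#2:1@96]
After op 4 [order #4] limit_buy(price=98, qty=1): fills=#4x#2:1@96; bids=[-] asks=[-]
After op 5 [order #5] limit_sell(price=95, qty=5): fills=none; bids=[-] asks=[#5:5@95]
After op 6 [order #6] market_sell(qty=7): fills=none; bids=[-] asks=[#5:5@95]
After op 7 [order #7] limit_sell(price=95, qty=1): fills=none; bids=[-] asks=[#5:5@95 #7:1@95]

Answer: 6@96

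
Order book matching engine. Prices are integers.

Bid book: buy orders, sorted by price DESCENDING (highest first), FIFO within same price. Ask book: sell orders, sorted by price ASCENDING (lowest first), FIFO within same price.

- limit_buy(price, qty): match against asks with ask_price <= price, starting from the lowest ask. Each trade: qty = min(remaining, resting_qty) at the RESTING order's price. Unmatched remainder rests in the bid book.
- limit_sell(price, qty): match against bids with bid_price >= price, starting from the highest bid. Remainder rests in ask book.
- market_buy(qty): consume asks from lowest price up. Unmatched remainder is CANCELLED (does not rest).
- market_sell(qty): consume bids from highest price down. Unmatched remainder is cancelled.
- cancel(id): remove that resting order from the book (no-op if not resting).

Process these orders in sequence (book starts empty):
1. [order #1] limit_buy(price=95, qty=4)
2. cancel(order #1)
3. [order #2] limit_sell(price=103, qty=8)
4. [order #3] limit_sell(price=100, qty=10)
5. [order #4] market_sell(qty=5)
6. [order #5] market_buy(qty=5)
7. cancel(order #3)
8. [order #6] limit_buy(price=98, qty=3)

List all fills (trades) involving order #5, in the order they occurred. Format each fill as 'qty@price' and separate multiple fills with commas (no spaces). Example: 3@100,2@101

After op 1 [order #1] limit_buy(price=95, qty=4): fills=none; bids=[#1:4@95] asks=[-]
After op 2 cancel(order #1): fills=none; bids=[-] asks=[-]
After op 3 [order #2] limit_sell(price=103, qty=8): fills=none; bids=[-] asks=[#2:8@103]
After op 4 [order #3] limit_sell(price=100, qty=10): fills=none; bids=[-] asks=[#3:10@100 #2:8@103]
After op 5 [order #4] market_sell(qty=5): fills=none; bids=[-] asks=[#3:10@100 #2:8@103]
After op 6 [order #5] market_buy(qty=5): fills=#5x#3:5@100; bids=[-] asks=[#3:5@100 #2:8@103]
After op 7 cancel(order #3): fills=none; bids=[-] asks=[#2:8@103]
After op 8 [order #6] limit_buy(price=98, qty=3): fills=none; bids=[#6:3@98] asks=[#2:8@103]

Answer: 5@100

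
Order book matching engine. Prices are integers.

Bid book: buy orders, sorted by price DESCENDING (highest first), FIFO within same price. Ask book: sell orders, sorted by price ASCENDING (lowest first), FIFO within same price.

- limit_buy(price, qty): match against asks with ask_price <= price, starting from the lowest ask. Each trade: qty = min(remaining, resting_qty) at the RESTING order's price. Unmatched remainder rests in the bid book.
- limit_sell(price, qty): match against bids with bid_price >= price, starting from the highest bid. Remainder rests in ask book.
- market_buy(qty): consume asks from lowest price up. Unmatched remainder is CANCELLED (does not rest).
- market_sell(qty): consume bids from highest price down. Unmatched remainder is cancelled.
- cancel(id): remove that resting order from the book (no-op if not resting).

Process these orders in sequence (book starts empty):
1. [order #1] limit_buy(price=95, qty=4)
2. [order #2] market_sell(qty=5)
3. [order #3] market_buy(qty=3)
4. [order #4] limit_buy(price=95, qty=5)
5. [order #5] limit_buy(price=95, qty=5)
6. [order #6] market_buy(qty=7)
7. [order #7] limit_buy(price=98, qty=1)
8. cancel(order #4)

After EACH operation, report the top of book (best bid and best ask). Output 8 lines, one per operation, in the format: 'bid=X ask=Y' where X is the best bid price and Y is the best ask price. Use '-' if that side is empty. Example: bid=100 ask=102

After op 1 [order #1] limit_buy(price=95, qty=4): fills=none; bids=[#1:4@95] asks=[-]
After op 2 [order #2] market_sell(qty=5): fills=#1x#2:4@95; bids=[-] asks=[-]
After op 3 [order #3] market_buy(qty=3): fills=none; bids=[-] asks=[-]
After op 4 [order #4] limit_buy(price=95, qty=5): fills=none; bids=[#4:5@95] asks=[-]
After op 5 [order #5] limit_buy(price=95, qty=5): fills=none; bids=[#4:5@95 #5:5@95] asks=[-]
After op 6 [order #6] market_buy(qty=7): fills=none; bids=[#4:5@95 #5:5@95] asks=[-]
After op 7 [order #7] limit_buy(price=98, qty=1): fills=none; bids=[#7:1@98 #4:5@95 #5:5@95] asks=[-]
After op 8 cancel(order #4): fills=none; bids=[#7:1@98 #5:5@95] asks=[-]

Answer: bid=95 ask=-
bid=- ask=-
bid=- ask=-
bid=95 ask=-
bid=95 ask=-
bid=95 ask=-
bid=98 ask=-
bid=98 ask=-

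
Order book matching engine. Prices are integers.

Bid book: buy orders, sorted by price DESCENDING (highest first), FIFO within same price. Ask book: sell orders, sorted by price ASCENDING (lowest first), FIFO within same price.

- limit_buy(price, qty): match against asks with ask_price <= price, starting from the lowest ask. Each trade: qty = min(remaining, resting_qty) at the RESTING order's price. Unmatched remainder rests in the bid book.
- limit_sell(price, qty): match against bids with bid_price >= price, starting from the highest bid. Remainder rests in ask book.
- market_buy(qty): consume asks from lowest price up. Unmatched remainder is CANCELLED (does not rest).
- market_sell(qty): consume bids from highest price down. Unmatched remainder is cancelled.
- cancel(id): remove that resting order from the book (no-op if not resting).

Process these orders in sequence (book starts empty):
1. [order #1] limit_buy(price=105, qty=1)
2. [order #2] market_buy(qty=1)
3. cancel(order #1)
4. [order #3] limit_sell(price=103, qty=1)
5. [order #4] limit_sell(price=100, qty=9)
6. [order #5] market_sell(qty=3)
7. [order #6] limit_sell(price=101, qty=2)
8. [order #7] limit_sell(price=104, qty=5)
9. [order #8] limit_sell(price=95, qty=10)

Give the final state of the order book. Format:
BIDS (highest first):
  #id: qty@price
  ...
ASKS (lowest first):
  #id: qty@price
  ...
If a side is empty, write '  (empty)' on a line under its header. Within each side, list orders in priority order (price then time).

After op 1 [order #1] limit_buy(price=105, qty=1): fills=none; bids=[#1:1@105] asks=[-]
After op 2 [order #2] market_buy(qty=1): fills=none; bids=[#1:1@105] asks=[-]
After op 3 cancel(order #1): fills=none; bids=[-] asks=[-]
After op 4 [order #3] limit_sell(price=103, qty=1): fills=none; bids=[-] asks=[#3:1@103]
After op 5 [order #4] limit_sell(price=100, qty=9): fills=none; bids=[-] asks=[#4:9@100 #3:1@103]
After op 6 [order #5] market_sell(qty=3): fills=none; bids=[-] asks=[#4:9@100 #3:1@103]
After op 7 [order #6] limit_sell(price=101, qty=2): fills=none; bids=[-] asks=[#4:9@100 #6:2@101 #3:1@103]
After op 8 [order #7] limit_sell(price=104, qty=5): fills=none; bids=[-] asks=[#4:9@100 #6:2@101 #3:1@103 #7:5@104]
After op 9 [order #8] limit_sell(price=95, qty=10): fills=none; bids=[-] asks=[#8:10@95 #4:9@100 #6:2@101 #3:1@103 #7:5@104]

Answer: BIDS (highest first):
  (empty)
ASKS (lowest first):
  #8: 10@95
  #4: 9@100
  #6: 2@101
  #3: 1@103
  #7: 5@104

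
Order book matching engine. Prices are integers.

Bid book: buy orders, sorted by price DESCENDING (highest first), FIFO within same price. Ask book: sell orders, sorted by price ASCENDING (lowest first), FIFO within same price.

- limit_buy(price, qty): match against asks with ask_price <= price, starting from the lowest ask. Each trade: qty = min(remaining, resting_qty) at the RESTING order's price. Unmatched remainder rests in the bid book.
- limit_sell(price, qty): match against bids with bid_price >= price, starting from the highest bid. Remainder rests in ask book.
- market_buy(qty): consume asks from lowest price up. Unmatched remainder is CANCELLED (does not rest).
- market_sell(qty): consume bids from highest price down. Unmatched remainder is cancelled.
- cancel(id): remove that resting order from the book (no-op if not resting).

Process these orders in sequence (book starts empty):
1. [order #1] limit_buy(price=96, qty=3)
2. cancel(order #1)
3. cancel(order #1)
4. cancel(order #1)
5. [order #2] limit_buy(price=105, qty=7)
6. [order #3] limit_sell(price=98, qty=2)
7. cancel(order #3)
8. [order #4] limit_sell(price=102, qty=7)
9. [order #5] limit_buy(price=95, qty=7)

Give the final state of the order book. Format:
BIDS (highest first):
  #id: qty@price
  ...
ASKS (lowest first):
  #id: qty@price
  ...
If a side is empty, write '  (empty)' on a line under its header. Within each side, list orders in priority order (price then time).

Answer: BIDS (highest first):
  #5: 7@95
ASKS (lowest first):
  #4: 2@102

Derivation:
After op 1 [order #1] limit_buy(price=96, qty=3): fills=none; bids=[#1:3@96] asks=[-]
After op 2 cancel(order #1): fills=none; bids=[-] asks=[-]
After op 3 cancel(order #1): fills=none; bids=[-] asks=[-]
After op 4 cancel(order #1): fills=none; bids=[-] asks=[-]
After op 5 [order #2] limit_buy(price=105, qty=7): fills=none; bids=[#2:7@105] asks=[-]
After op 6 [order #3] limit_sell(price=98, qty=2): fills=#2x#3:2@105; bids=[#2:5@105] asks=[-]
After op 7 cancel(order #3): fills=none; bids=[#2:5@105] asks=[-]
After op 8 [order #4] limit_sell(price=102, qty=7): fills=#2x#4:5@105; bids=[-] asks=[#4:2@102]
After op 9 [order #5] limit_buy(price=95, qty=7): fills=none; bids=[#5:7@95] asks=[#4:2@102]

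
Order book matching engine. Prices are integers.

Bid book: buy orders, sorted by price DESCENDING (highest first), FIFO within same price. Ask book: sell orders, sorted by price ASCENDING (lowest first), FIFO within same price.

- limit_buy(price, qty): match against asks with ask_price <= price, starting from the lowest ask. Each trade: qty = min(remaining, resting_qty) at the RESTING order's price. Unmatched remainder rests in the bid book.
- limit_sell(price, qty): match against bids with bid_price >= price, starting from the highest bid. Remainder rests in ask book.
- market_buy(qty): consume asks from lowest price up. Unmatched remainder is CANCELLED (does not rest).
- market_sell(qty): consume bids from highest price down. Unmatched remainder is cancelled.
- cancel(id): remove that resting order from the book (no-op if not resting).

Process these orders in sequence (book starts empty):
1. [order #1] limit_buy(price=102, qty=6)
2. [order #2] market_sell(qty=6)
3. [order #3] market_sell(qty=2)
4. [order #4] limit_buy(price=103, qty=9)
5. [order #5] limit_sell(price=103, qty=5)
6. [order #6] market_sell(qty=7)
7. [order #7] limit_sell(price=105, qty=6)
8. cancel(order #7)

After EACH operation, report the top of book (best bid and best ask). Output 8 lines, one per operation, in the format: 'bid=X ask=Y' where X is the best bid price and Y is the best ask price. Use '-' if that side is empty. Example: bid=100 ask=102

Answer: bid=102 ask=-
bid=- ask=-
bid=- ask=-
bid=103 ask=-
bid=103 ask=-
bid=- ask=-
bid=- ask=105
bid=- ask=-

Derivation:
After op 1 [order #1] limit_buy(price=102, qty=6): fills=none; bids=[#1:6@102] asks=[-]
After op 2 [order #2] market_sell(qty=6): fills=#1x#2:6@102; bids=[-] asks=[-]
After op 3 [order #3] market_sell(qty=2): fills=none; bids=[-] asks=[-]
After op 4 [order #4] limit_buy(price=103, qty=9): fills=none; bids=[#4:9@103] asks=[-]
After op 5 [order #5] limit_sell(price=103, qty=5): fills=#4x#5:5@103; bids=[#4:4@103] asks=[-]
After op 6 [order #6] market_sell(qty=7): fills=#4x#6:4@103; bids=[-] asks=[-]
After op 7 [order #7] limit_sell(price=105, qty=6): fills=none; bids=[-] asks=[#7:6@105]
After op 8 cancel(order #7): fills=none; bids=[-] asks=[-]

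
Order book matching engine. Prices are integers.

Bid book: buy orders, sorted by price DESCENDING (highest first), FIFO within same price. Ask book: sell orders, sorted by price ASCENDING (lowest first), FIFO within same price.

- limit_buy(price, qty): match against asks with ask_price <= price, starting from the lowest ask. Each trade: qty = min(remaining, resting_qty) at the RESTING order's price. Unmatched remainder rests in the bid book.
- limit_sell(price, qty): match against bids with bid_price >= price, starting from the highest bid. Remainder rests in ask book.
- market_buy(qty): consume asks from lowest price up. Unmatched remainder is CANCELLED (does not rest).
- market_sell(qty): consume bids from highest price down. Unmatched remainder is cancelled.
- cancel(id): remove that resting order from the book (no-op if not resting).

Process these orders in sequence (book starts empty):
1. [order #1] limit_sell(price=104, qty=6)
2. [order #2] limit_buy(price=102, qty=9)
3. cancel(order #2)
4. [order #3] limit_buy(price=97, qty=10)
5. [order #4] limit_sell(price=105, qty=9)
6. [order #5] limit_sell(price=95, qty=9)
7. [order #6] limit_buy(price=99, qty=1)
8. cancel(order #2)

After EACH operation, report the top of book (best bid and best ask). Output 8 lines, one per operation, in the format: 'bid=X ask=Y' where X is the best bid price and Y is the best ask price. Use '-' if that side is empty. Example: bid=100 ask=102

Answer: bid=- ask=104
bid=102 ask=104
bid=- ask=104
bid=97 ask=104
bid=97 ask=104
bid=97 ask=104
bid=99 ask=104
bid=99 ask=104

Derivation:
After op 1 [order #1] limit_sell(price=104, qty=6): fills=none; bids=[-] asks=[#1:6@104]
After op 2 [order #2] limit_buy(price=102, qty=9): fills=none; bids=[#2:9@102] asks=[#1:6@104]
After op 3 cancel(order #2): fills=none; bids=[-] asks=[#1:6@104]
After op 4 [order #3] limit_buy(price=97, qty=10): fills=none; bids=[#3:10@97] asks=[#1:6@104]
After op 5 [order #4] limit_sell(price=105, qty=9): fills=none; bids=[#3:10@97] asks=[#1:6@104 #4:9@105]
After op 6 [order #5] limit_sell(price=95, qty=9): fills=#3x#5:9@97; bids=[#3:1@97] asks=[#1:6@104 #4:9@105]
After op 7 [order #6] limit_buy(price=99, qty=1): fills=none; bids=[#6:1@99 #3:1@97] asks=[#1:6@104 #4:9@105]
After op 8 cancel(order #2): fills=none; bids=[#6:1@99 #3:1@97] asks=[#1:6@104 #4:9@105]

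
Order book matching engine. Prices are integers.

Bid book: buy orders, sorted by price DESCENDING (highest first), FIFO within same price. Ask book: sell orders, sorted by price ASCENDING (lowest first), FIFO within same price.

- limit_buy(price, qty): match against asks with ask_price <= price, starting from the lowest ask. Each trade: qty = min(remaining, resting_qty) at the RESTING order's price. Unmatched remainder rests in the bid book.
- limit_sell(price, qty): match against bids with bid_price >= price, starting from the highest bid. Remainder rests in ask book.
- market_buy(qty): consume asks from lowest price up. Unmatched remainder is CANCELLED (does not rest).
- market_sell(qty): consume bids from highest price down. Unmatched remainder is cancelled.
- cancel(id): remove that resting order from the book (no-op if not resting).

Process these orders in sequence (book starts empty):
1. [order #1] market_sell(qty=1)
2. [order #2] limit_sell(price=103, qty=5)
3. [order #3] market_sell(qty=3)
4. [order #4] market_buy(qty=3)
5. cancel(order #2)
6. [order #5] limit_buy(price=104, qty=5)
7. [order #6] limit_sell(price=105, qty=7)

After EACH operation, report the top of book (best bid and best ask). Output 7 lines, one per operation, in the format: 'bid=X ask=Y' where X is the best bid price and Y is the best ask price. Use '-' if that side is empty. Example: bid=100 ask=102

Answer: bid=- ask=-
bid=- ask=103
bid=- ask=103
bid=- ask=103
bid=- ask=-
bid=104 ask=-
bid=104 ask=105

Derivation:
After op 1 [order #1] market_sell(qty=1): fills=none; bids=[-] asks=[-]
After op 2 [order #2] limit_sell(price=103, qty=5): fills=none; bids=[-] asks=[#2:5@103]
After op 3 [order #3] market_sell(qty=3): fills=none; bids=[-] asks=[#2:5@103]
After op 4 [order #4] market_buy(qty=3): fills=#4x#2:3@103; bids=[-] asks=[#2:2@103]
After op 5 cancel(order #2): fills=none; bids=[-] asks=[-]
After op 6 [order #5] limit_buy(price=104, qty=5): fills=none; bids=[#5:5@104] asks=[-]
After op 7 [order #6] limit_sell(price=105, qty=7): fills=none; bids=[#5:5@104] asks=[#6:7@105]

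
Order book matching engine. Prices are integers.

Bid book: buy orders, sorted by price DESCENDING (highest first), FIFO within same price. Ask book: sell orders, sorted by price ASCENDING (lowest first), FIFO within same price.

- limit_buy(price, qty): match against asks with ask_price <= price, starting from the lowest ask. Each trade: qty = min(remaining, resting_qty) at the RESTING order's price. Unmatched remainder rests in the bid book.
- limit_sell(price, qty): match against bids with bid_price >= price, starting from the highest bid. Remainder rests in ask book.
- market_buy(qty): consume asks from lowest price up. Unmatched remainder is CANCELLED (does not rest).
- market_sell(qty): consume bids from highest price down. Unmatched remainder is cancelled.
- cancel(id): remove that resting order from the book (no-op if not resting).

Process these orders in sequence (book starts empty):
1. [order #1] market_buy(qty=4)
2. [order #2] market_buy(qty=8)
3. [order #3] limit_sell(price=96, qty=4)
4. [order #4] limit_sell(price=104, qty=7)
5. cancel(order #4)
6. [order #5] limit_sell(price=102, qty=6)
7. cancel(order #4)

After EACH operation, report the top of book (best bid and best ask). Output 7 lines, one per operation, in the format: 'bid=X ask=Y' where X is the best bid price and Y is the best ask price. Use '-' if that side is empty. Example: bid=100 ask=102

After op 1 [order #1] market_buy(qty=4): fills=none; bids=[-] asks=[-]
After op 2 [order #2] market_buy(qty=8): fills=none; bids=[-] asks=[-]
After op 3 [order #3] limit_sell(price=96, qty=4): fills=none; bids=[-] asks=[#3:4@96]
After op 4 [order #4] limit_sell(price=104, qty=7): fills=none; bids=[-] asks=[#3:4@96 #4:7@104]
After op 5 cancel(order #4): fills=none; bids=[-] asks=[#3:4@96]
After op 6 [order #5] limit_sell(price=102, qty=6): fills=none; bids=[-] asks=[#3:4@96 #5:6@102]
After op 7 cancel(order #4): fills=none; bids=[-] asks=[#3:4@96 #5:6@102]

Answer: bid=- ask=-
bid=- ask=-
bid=- ask=96
bid=- ask=96
bid=- ask=96
bid=- ask=96
bid=- ask=96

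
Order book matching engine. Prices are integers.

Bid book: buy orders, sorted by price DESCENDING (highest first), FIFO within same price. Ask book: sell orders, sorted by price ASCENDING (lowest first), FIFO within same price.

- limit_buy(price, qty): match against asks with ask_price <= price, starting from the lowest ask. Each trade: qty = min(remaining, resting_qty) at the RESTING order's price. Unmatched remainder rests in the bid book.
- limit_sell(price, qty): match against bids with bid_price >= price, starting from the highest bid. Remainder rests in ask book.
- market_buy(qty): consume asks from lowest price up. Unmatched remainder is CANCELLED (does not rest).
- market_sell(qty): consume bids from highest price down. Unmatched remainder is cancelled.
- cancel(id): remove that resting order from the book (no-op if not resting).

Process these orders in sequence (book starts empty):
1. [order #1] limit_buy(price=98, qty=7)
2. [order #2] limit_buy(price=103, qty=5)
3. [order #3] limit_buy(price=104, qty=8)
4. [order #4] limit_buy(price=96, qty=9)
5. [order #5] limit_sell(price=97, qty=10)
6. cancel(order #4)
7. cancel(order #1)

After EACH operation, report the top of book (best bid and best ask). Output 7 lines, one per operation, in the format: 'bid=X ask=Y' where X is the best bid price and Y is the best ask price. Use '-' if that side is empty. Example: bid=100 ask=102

Answer: bid=98 ask=-
bid=103 ask=-
bid=104 ask=-
bid=104 ask=-
bid=103 ask=-
bid=103 ask=-
bid=103 ask=-

Derivation:
After op 1 [order #1] limit_buy(price=98, qty=7): fills=none; bids=[#1:7@98] asks=[-]
After op 2 [order #2] limit_buy(price=103, qty=5): fills=none; bids=[#2:5@103 #1:7@98] asks=[-]
After op 3 [order #3] limit_buy(price=104, qty=8): fills=none; bids=[#3:8@104 #2:5@103 #1:7@98] asks=[-]
After op 4 [order #4] limit_buy(price=96, qty=9): fills=none; bids=[#3:8@104 #2:5@103 #1:7@98 #4:9@96] asks=[-]
After op 5 [order #5] limit_sell(price=97, qty=10): fills=#3x#5:8@104 #2x#5:2@103; bids=[#2:3@103 #1:7@98 #4:9@96] asks=[-]
After op 6 cancel(order #4): fills=none; bids=[#2:3@103 #1:7@98] asks=[-]
After op 7 cancel(order #1): fills=none; bids=[#2:3@103] asks=[-]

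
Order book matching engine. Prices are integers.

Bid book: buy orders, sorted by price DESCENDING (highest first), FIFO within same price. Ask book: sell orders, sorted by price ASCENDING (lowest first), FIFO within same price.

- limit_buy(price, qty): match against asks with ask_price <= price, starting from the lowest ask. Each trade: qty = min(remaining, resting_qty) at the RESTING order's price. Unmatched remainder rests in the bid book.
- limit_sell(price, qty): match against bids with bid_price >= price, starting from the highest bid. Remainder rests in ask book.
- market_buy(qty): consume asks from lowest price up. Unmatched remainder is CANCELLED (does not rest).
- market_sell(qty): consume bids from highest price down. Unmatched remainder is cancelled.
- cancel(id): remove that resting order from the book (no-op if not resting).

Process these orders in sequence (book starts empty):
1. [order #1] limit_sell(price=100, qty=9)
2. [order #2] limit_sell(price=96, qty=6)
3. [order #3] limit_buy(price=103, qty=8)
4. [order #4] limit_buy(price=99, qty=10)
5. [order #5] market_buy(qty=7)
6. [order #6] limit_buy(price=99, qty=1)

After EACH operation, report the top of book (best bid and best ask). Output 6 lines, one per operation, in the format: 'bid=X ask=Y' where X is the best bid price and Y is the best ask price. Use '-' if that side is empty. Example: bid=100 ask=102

Answer: bid=- ask=100
bid=- ask=96
bid=- ask=100
bid=99 ask=100
bid=99 ask=-
bid=99 ask=-

Derivation:
After op 1 [order #1] limit_sell(price=100, qty=9): fills=none; bids=[-] asks=[#1:9@100]
After op 2 [order #2] limit_sell(price=96, qty=6): fills=none; bids=[-] asks=[#2:6@96 #1:9@100]
After op 3 [order #3] limit_buy(price=103, qty=8): fills=#3x#2:6@96 #3x#1:2@100; bids=[-] asks=[#1:7@100]
After op 4 [order #4] limit_buy(price=99, qty=10): fills=none; bids=[#4:10@99] asks=[#1:7@100]
After op 5 [order #5] market_buy(qty=7): fills=#5x#1:7@100; bids=[#4:10@99] asks=[-]
After op 6 [order #6] limit_buy(price=99, qty=1): fills=none; bids=[#4:10@99 #6:1@99] asks=[-]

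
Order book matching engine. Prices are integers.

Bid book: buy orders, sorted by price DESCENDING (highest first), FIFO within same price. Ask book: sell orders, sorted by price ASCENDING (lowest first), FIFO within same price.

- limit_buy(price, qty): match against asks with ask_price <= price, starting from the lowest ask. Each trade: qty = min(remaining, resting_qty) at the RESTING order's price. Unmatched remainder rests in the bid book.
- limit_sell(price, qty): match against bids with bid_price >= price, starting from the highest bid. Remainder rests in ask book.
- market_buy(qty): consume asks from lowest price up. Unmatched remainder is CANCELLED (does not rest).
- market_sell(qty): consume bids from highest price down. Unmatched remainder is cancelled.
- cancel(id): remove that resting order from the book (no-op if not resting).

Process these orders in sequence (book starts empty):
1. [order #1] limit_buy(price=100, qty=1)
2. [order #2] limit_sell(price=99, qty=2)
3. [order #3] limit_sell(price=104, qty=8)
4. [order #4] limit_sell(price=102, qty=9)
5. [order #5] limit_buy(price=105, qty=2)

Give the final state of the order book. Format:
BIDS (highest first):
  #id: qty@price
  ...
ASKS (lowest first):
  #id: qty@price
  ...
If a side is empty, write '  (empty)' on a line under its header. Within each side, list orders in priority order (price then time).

Answer: BIDS (highest first):
  (empty)
ASKS (lowest first):
  #4: 8@102
  #3: 8@104

Derivation:
After op 1 [order #1] limit_buy(price=100, qty=1): fills=none; bids=[#1:1@100] asks=[-]
After op 2 [order #2] limit_sell(price=99, qty=2): fills=#1x#2:1@100; bids=[-] asks=[#2:1@99]
After op 3 [order #3] limit_sell(price=104, qty=8): fills=none; bids=[-] asks=[#2:1@99 #3:8@104]
After op 4 [order #4] limit_sell(price=102, qty=9): fills=none; bids=[-] asks=[#2:1@99 #4:9@102 #3:8@104]
After op 5 [order #5] limit_buy(price=105, qty=2): fills=#5x#2:1@99 #5x#4:1@102; bids=[-] asks=[#4:8@102 #3:8@104]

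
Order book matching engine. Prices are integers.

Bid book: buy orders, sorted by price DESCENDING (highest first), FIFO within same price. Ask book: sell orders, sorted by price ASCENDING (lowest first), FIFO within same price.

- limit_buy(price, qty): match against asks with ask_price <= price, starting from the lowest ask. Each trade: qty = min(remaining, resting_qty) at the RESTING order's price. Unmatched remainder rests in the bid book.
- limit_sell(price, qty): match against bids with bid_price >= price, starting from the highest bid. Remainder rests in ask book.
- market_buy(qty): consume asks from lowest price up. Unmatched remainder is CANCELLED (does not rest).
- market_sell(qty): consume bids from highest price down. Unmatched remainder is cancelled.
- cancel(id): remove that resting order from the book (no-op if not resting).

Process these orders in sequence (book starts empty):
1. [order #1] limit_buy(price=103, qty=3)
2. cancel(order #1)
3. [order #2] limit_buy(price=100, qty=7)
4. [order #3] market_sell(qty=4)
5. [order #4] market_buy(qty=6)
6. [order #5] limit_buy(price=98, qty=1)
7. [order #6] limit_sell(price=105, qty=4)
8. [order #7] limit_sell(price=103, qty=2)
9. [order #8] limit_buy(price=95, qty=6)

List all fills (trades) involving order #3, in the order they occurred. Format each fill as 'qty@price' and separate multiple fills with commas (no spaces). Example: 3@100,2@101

Answer: 4@100

Derivation:
After op 1 [order #1] limit_buy(price=103, qty=3): fills=none; bids=[#1:3@103] asks=[-]
After op 2 cancel(order #1): fills=none; bids=[-] asks=[-]
After op 3 [order #2] limit_buy(price=100, qty=7): fills=none; bids=[#2:7@100] asks=[-]
After op 4 [order #3] market_sell(qty=4): fills=#2x#3:4@100; bids=[#2:3@100] asks=[-]
After op 5 [order #4] market_buy(qty=6): fills=none; bids=[#2:3@100] asks=[-]
After op 6 [order #5] limit_buy(price=98, qty=1): fills=none; bids=[#2:3@100 #5:1@98] asks=[-]
After op 7 [order #6] limit_sell(price=105, qty=4): fills=none; bids=[#2:3@100 #5:1@98] asks=[#6:4@105]
After op 8 [order #7] limit_sell(price=103, qty=2): fills=none; bids=[#2:3@100 #5:1@98] asks=[#7:2@103 #6:4@105]
After op 9 [order #8] limit_buy(price=95, qty=6): fills=none; bids=[#2:3@100 #5:1@98 #8:6@95] asks=[#7:2@103 #6:4@105]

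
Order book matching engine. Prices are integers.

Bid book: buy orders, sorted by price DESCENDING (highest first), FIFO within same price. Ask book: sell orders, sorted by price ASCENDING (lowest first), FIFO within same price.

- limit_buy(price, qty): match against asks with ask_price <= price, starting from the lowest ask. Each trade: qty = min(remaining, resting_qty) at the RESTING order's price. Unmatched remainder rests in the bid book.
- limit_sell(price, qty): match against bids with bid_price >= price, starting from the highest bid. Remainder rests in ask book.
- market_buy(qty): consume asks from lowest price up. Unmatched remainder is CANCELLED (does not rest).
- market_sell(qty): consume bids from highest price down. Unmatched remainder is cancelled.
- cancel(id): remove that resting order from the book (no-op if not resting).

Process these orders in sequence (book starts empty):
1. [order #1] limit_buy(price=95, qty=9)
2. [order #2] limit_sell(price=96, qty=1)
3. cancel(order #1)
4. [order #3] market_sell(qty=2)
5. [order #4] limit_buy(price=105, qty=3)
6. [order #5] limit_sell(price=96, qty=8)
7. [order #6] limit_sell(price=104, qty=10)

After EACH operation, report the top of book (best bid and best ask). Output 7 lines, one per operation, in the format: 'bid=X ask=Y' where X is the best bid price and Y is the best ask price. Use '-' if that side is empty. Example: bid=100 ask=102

Answer: bid=95 ask=-
bid=95 ask=96
bid=- ask=96
bid=- ask=96
bid=105 ask=-
bid=- ask=96
bid=- ask=96

Derivation:
After op 1 [order #1] limit_buy(price=95, qty=9): fills=none; bids=[#1:9@95] asks=[-]
After op 2 [order #2] limit_sell(price=96, qty=1): fills=none; bids=[#1:9@95] asks=[#2:1@96]
After op 3 cancel(order #1): fills=none; bids=[-] asks=[#2:1@96]
After op 4 [order #3] market_sell(qty=2): fills=none; bids=[-] asks=[#2:1@96]
After op 5 [order #4] limit_buy(price=105, qty=3): fills=#4x#2:1@96; bids=[#4:2@105] asks=[-]
After op 6 [order #5] limit_sell(price=96, qty=8): fills=#4x#5:2@105; bids=[-] asks=[#5:6@96]
After op 7 [order #6] limit_sell(price=104, qty=10): fills=none; bids=[-] asks=[#5:6@96 #6:10@104]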